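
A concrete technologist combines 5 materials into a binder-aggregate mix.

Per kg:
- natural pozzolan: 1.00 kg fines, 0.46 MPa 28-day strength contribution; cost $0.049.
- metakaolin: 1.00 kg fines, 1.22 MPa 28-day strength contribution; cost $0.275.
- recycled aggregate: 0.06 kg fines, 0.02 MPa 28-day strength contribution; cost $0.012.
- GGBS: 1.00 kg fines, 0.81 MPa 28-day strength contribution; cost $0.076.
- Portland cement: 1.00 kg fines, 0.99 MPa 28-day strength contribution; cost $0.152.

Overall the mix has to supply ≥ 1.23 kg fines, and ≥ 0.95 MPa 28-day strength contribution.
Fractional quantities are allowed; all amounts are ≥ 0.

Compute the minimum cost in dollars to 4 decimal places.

Set it up as a linear program. Let x1 = kg of natural pozzolan, x2 = kg of metakaolin, x3 = kg of recycled aggregate, x4 = kg of GGBS, x5 = kg of Portland cement.
Minimize 0.049x1 + 0.275x2 + 0.012x3 + 0.076x4 + 0.152x5 subject to:
  1x1 + 1x2 + 0.06x3 + 1x4 + 1x5 ≥ 1.23   (fines)
  0.46x1 + 1.22x2 + 0.02x3 + 0.81x4 + 0.99x5 ≥ 0.95   (28-day strength contribution)
  x1, x2, x3, x4, x5 ≥ 0.
At the optimum only natural pozzolan, GGBS are positive (metakaolin, recycled aggregate, Portland cement = 0). The fines and 28-day strength contribution requirements are met with equality.
Solving gives x1 = 0.1323, x4 = 1.098.
Objective = 0.049·0.1323 + 0.076·1.098 = 0.089931.

$0.0899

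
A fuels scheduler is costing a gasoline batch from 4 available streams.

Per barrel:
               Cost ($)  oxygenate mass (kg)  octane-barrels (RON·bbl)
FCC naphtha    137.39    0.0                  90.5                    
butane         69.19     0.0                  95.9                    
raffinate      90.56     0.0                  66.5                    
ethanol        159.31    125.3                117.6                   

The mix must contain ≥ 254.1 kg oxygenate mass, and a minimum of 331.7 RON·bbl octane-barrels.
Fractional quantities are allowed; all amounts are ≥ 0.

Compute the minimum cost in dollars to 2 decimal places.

Set it up as a linear program. Let x1 = barrels of FCC naphtha, x2 = barrels of butane, x3 = barrels of raffinate, x4 = barrels of ethanol.
Minimize 137.39x1 + 69.19x2 + 90.56x3 + 159.31x4 s.t.:
  125.3x4 ≥ 254.1   (oxygenate mass)
  90.5x1 + 95.9x2 + 66.5x3 + 117.6x4 ≥ 331.7   (octane-barrels)
  x1, x2, x3, x4 ≥ 0.
The cheapest feasible vertex uses only butane, ethanol; FCC naphtha, raffinate are not used. The oxygenate mass and octane-barrels requirements are met with equality.
Solving gives x2 = 0.972, x4 = 2.0279.
Hence cost = 69.19·0.972 + 159.31·2.0279 = $390.3174.

$390.32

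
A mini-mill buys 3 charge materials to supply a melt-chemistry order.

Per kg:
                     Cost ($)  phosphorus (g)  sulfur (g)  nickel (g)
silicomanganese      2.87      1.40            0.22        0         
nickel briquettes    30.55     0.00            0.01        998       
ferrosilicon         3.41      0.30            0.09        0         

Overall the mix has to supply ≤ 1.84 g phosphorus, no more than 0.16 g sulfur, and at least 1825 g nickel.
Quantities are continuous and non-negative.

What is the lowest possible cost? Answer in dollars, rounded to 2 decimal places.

Treat it as an LP. Let x1 = kg of silicomanganese, x2 = kg of nickel briquettes, x3 = kg of ferrosilicon.
min 2.87x1 + 30.55x2 + 3.41x3 s.t.:
  1.4x1 + 0.3x3 ≤ 1.84   (phosphorus)
  0.22x1 + 0.01x2 + 0.09x3 ≤ 0.16   (sulfur)
  998x2 ≥ 1825   (nickel)
  x1, x2, x3 ≥ 0.
The minimum-cost mix takes nothing from silicomanganese, ferrosilicon — only nickel briquettes. Binding constraint: nickel.
So nickel briquettes = 1.8287 kg.
Hence cost = 30.55·1.8287 = $55.8668.

$55.87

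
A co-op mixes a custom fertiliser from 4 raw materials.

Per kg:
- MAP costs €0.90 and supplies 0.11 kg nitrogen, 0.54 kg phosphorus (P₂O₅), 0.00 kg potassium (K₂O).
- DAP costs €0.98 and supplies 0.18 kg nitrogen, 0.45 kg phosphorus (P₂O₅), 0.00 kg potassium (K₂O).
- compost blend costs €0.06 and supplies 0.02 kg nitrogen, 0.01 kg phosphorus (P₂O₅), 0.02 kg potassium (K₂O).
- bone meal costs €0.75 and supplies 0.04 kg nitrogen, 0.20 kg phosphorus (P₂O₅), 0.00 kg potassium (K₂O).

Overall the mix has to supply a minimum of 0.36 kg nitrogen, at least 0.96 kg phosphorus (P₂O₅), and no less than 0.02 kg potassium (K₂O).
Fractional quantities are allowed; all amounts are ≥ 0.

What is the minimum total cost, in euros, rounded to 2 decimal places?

€2.00

Let x1 = kg of MAP, x2 = kg of DAP, x3 = kg of compost blend, x4 = kg of bone meal.
Minimise 0.9x1 + 0.98x2 + 0.06x3 + 0.75x4 s.t.:
  0.11x1 + 0.18x2 + 0.02x3 + 0.04x4 ≥ 0.36   (nitrogen)
  0.54x1 + 0.45x2 + 0.01x3 + 0.2x4 ≥ 0.96   (phosphorus (P₂O₅))
  0.02x3 ≥ 0.02   (potassium (K₂O))
  x1, x2, x3, x4 ≥ 0.
The minimum-cost mix takes nothing from DAP, bone meal — only MAP, compost blend. There the nitrogen and phosphorus (P₂O₅) constraints are tight.
Solving gives x1 = 1.608, x3 = 9.155.
Cost = 0.9·1.608 + 0.06·9.155 = 1.9965.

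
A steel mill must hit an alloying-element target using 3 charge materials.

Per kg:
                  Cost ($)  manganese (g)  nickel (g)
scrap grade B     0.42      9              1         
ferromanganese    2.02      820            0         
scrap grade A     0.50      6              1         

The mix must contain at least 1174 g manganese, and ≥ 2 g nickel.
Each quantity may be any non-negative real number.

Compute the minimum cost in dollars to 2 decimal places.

Let x1 = kg of scrap grade B, x2 = kg of ferromanganese, x3 = kg of scrap grade A.
Minimise 0.42x1 + 2.02x2 + 0.5x3 with:
  9x1 + 820x2 + 6x3 ≥ 1174   (manganese)
  1x1 + 1x3 ≥ 2   (nickel)
  x1, x2, x3 ≥ 0.
The minimum-cost mix takes nothing from scrap grade A — only scrap grade B, ferromanganese. There the manganese and nickel constraints are tight.
Solving gives x1 = 2, x2 = 1.41.
Total cost: 0.42·2 + 2.02·1.41 = 3.6882.

$3.69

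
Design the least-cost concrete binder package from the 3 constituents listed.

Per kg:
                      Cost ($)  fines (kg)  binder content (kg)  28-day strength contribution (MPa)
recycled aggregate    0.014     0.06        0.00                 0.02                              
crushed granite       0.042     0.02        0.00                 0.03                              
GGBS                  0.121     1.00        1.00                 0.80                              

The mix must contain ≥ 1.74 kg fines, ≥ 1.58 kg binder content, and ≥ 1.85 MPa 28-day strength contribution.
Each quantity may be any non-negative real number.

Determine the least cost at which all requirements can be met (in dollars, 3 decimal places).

Set it up as a linear program. Let x1 = kg of recycled aggregate, x2 = kg of crushed granite, x3 = kg of GGBS.
Minimise 0.014x1 + 0.042x2 + 0.121x3 with:
  0.06x1 + 0.02x2 + 1x3 ≥ 1.74   (fines)
  1x3 ≥ 1.58   (binder content)
  0.02x1 + 0.03x2 + 0.8x3 ≥ 1.85   (28-day strength contribution)
  x1, x2, x3 ≥ 0.
The cheapest feasible vertex uses only GGBS; recycled aggregate, crushed granite are not used. Binding constraint: 28-day strength contribution.
So GGBS = 2.312 kg.
Hence cost = 0.121·2.312 = $0.27975.

$0.280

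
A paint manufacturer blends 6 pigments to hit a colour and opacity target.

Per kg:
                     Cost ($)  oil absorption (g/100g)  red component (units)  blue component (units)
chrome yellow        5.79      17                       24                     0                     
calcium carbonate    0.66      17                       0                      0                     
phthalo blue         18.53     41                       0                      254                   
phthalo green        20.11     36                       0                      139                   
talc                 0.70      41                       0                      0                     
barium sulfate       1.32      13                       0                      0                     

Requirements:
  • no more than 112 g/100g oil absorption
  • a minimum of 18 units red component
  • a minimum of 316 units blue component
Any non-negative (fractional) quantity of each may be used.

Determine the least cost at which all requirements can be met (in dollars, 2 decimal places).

Let x1 = kg of chrome yellow, x2 = kg of calcium carbonate, x3 = kg of phthalo blue, x4 = kg of phthalo green, x5 = kg of talc, x6 = kg of barium sulfate.
min 5.79x1 + 0.66x2 + 18.53x3 + 20.11x4 + 0.7x5 + 1.32x6 subject to:
  17x1 + 17x2 + 41x3 + 36x4 + 41x5 + 13x6 ≤ 112   (oil absorption)
  24x1 ≥ 18   (red component)
  254x3 + 139x4 ≥ 316   (blue component)
  x1, x2, x3, x4, x5, x6 ≥ 0.
The minimum-cost mix takes nothing from calcium carbonate, phthalo green, talc, barium sulfate — only chrome yellow, phthalo blue. The red component and blue component requirements are met with equality.
So chrome yellow = 0.75 kg, phthalo blue = 1.2441 kg.
Hence cost = 5.79·0.75 + 18.53·1.2441 = $27.3957.

$27.40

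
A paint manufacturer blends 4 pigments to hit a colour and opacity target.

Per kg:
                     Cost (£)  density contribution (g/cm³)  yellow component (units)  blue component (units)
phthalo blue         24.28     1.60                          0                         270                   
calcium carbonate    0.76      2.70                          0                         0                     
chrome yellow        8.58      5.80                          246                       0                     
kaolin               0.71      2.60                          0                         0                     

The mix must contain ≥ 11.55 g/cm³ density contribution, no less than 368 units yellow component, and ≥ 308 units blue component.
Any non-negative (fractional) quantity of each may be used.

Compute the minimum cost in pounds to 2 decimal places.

This is a linear program. Let x1 = kg of phthalo blue, x2 = kg of calcium carbonate, x3 = kg of chrome yellow, x4 = kg of kaolin.
Minimise 24.28x1 + 0.76x2 + 8.58x3 + 0.71x4 s.t.:
  1.6x1 + 2.7x2 + 5.8x3 + 2.6x4 ≥ 11.55   (density contribution)
  246x3 ≥ 368   (yellow component)
  270x1 ≥ 308   (blue component)
  x1, x2, x3, x4 ≥ 0.
The optimal basis is {phthalo blue, chrome yellow, kaolin}; calcium carbonate drops out. There the density contribution, yellow component, blue component constraints are tight.
So phthalo blue = 1.1407 kg, chrome yellow = 1.4959 kg, kaolin = 0.40323 kg.
Cost = 24.28·1.1407 + 8.58·1.4959 + 0.71·0.40323 = 40.8173.

£40.82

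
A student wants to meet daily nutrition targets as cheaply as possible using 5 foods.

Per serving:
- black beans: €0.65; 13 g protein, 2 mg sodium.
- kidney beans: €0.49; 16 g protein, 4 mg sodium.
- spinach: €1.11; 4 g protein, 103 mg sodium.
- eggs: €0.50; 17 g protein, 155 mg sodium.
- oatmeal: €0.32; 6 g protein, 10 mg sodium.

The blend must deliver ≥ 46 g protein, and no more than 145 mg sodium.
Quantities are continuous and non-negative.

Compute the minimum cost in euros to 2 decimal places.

Let x1 = servings of black beans, x2 = servings of kidney beans, x3 = servings of spinach, x4 = servings of eggs, x5 = servings of oatmeal.
min 0.65x1 + 0.49x2 + 1.11x3 + 0.5x4 + 0.32x5 s.t.:
  13x1 + 16x2 + 4x3 + 17x4 + 6x5 ≥ 46   (protein)
  2x1 + 4x2 + 103x3 + 155x4 + 10x5 ≤ 145   (sodium)
  x1, x2, x3, x4, x5 ≥ 0.
The minimum-cost mix takes nothing from black beans, spinach, oatmeal — only kidney beans, eggs. There the protein and sodium constraints are tight.
Solving gives x2 = 1.934, x4 = 0.8856.
Hence cost = 0.49·1.934 + 0.5·0.8856 = €1.3905.

€1.39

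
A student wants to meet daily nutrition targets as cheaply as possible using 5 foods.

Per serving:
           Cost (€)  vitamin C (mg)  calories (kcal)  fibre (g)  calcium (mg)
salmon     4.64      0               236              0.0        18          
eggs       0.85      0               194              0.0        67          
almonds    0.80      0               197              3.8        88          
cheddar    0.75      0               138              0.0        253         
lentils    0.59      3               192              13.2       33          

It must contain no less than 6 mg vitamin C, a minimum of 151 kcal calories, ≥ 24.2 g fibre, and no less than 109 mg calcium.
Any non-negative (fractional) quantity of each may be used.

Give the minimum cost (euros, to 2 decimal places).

€1.31

Let x1 = servings of salmon, x2 = servings of eggs, x3 = servings of almonds, x4 = servings of cheddar, x5 = servings of lentils.
Minimise 4.64x1 + 0.85x2 + 0.8x3 + 0.75x4 + 0.59x5 s.t.:
  3x5 ≥ 6   (vitamin C)
  236x1 + 194x2 + 197x3 + 138x4 + 192x5 ≥ 151   (calories)
  3.8x3 + 13.2x5 ≥ 24.2   (fibre)
  18x1 + 67x2 + 88x3 + 253x4 + 33x5 ≥ 109   (calcium)
  x1, x2, x3, x4, x5 ≥ 0.
At the optimum only cheddar, lentils are positive (salmon, eggs, almonds = 0). Binding constraints: vitamin C and calcium.
Optimal quantities: cheddar = 0.17 servings, lentils = 2 servings.
Hence cost = 0.75·0.17 + 0.59·2 = €1.3075.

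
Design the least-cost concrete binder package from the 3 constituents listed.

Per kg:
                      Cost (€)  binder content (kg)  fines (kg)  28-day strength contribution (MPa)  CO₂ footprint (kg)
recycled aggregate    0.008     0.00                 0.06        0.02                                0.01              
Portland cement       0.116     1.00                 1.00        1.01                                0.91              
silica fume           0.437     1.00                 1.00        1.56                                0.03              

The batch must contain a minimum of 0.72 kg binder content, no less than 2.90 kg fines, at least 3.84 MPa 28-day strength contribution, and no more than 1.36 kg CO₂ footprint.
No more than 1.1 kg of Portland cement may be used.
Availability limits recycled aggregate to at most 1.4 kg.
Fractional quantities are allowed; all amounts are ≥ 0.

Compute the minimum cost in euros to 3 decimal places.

€0.895

This is a linear program. Let x1 = kg of recycled aggregate, x2 = kg of Portland cement, x3 = kg of silica fume.
min 0.008x1 + 0.116x2 + 0.437x3 s.t.:
  1x2 + 1x3 ≥ 0.72   (binder content)
  0.06x1 + 1x2 + 1x3 ≥ 2.9   (fines)
  0.02x1 + 1.01x2 + 1.56x3 ≥ 3.84   (28-day strength contribution)
  0.01x1 + 0.91x2 + 0.03x3 ≤ 1.36   (CO₂ footprint)
  x2 ≤ 1.1
  x1 ≤ 1.4
  x1, x2, x3 ≥ 0.
The optimal mix uses every input. Binding constraints: fines, 28-day strength contribution, the Portland cement cap.
That vertex is x1 = 1.073, x2 = 1.1, x3 = 1.736.
Hence cost = 0.008·1.073 + 0.116·1.1 + 0.437·1.736 = €0.89482.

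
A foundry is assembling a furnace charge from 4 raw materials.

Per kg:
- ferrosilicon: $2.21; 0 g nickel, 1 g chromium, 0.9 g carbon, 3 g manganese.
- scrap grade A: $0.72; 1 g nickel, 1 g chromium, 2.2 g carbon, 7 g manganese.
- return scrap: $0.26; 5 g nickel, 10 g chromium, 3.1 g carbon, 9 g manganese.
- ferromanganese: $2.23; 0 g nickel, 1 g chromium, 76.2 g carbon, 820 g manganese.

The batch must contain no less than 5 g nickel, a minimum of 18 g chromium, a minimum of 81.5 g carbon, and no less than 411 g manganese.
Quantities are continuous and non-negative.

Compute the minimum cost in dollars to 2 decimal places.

$2.67

Let x1 = kg of ferrosilicon, x2 = kg of scrap grade A, x3 = kg of return scrap, x4 = kg of ferromanganese.
Minimise 2.21x1 + 0.72x2 + 0.26x3 + 2.23x4 with:
  1x2 + 5x3 ≥ 5   (nickel)
  1x1 + 1x2 + 10x3 + 1x4 ≥ 18   (chromium)
  0.9x1 + 2.2x2 + 3.1x3 + 76.2x4 ≥ 81.5   (carbon)
  3x1 + 7x2 + 9x3 + 820x4 ≥ 411   (manganese)
  x1, x2, x3, x4 ≥ 0.
The optimal basis is {return scrap, ferromanganese}; ferrosilicon, scrap grade A drop out. There the chromium and carbon constraints are tight.
Optimal quantities: return scrap = 1.7 kg, ferromanganese = 1 kg.
Objective = 0.26·1.7 + 2.23·1 = 2.6720.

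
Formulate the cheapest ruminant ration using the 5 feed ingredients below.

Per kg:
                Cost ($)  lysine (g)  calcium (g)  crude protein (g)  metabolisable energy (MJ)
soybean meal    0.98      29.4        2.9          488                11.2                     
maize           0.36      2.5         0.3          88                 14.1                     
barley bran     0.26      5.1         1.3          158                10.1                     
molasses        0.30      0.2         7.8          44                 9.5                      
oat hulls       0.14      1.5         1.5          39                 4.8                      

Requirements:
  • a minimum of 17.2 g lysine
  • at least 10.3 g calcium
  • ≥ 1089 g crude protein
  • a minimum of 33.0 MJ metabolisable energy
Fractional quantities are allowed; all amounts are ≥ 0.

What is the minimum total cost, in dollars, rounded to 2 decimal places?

$1.83

Set it up as a linear program. Let x1 = kg of soybean meal, x2 = kg of maize, x3 = kg of barley bran, x4 = kg of molasses, x5 = kg of oat hulls.
min 0.98x1 + 0.36x2 + 0.26x3 + 0.3x4 + 0.14x5 subject to:
  29.4x1 + 2.5x2 + 5.1x3 + 0.2x4 + 1.5x5 ≥ 17.2   (lysine)
  2.9x1 + 0.3x2 + 1.3x3 + 7.8x4 + 1.5x5 ≥ 10.3   (calcium)
  488x1 + 88x2 + 158x3 + 44x4 + 39x5 ≥ 1089   (crude protein)
  11.2x1 + 14.1x2 + 10.1x3 + 9.5x4 + 4.8x5 ≥ 33   (metabolisable energy)
  x1, x2, x3, x4, x5 ≥ 0.
At the optimum only barley bran, molasses are positive (soybean meal, maize, oat hulls = 0). Binding constraints: calcium and crude protein.
So barley bran = 6.842 kg, molasses = 0.1801 kg.
Objective = 0.26·6.842 + 0.3·0.1801 = 1.8330.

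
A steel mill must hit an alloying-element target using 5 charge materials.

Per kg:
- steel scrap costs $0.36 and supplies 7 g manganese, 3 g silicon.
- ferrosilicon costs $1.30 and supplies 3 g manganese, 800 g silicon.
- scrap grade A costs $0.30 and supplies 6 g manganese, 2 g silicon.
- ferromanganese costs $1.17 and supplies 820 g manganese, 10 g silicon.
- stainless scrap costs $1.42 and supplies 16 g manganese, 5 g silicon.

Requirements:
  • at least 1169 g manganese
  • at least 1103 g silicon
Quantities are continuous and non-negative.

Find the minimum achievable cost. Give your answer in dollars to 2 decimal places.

$3.43

Treat it as an LP. Let x1 = kg of steel scrap, x2 = kg of ferrosilicon, x3 = kg of scrap grade A, x4 = kg of ferromanganese, x5 = kg of stainless scrap.
min 0.36x1 + 1.3x2 + 0.3x3 + 1.17x4 + 1.42x5 with:
  7x1 + 3x2 + 6x3 + 820x4 + 16x5 ≥ 1169   (manganese)
  3x1 + 800x2 + 2x3 + 10x4 + 5x5 ≥ 1103   (silicon)
  x1, x2, x3, x4, x5 ≥ 0.
The cheapest feasible vertex uses only ferrosilicon, ferromanganese; steel scrap, scrap grade A, stainless scrap are not used. The manganese and silicon requirements are met with equality.
Solving gives x2 = 1.361, x4 = 1.421.
Objective = 1.3·1.361 + 1.17·1.421 = 3.4319.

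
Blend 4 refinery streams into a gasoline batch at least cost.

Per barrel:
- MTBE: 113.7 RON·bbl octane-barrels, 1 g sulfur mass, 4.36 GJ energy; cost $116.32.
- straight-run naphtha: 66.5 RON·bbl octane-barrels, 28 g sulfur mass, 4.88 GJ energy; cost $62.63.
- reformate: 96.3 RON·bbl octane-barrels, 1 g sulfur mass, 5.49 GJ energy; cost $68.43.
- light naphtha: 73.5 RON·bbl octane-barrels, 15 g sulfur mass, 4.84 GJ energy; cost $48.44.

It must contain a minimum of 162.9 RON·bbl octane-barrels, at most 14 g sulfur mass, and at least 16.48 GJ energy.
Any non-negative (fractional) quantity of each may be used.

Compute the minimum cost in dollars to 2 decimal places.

$196.15

Set it up as a linear program. Let x1 = barrels of MTBE, x2 = barrels of straight-run naphtha, x3 = barrels of reformate, x4 = barrels of light naphtha.
Minimize 116.32x1 + 62.63x2 + 68.43x3 + 48.44x4 subject to:
  113.7x1 + 66.5x2 + 96.3x3 + 73.5x4 ≥ 162.9   (octane-barrels)
  1x1 + 28x2 + 1x3 + 15x4 ≤ 14   (sulfur mass)
  4.36x1 + 4.88x2 + 5.49x3 + 4.84x4 ≥ 16.48   (energy)
  x1, x2, x3, x4 ≥ 0.
The minimum-cost mix takes nothing from MTBE, straight-run naphtha — only reformate, light naphtha. There the sulfur mass and energy constraints are tight.
Solving gives x3 = 2.315, x4 = 0.779.
Cost = 68.43·2.315 + 48.44·0.779 = 196.1502.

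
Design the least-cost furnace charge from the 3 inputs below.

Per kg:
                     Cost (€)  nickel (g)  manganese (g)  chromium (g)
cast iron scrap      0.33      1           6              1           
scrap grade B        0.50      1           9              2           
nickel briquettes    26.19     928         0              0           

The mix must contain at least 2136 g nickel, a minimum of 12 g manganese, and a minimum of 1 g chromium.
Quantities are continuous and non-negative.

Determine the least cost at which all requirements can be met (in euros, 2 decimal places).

€60.89

Treat it as an LP. Let x1 = kg of cast iron scrap, x2 = kg of scrap grade B, x3 = kg of nickel briquettes.
min 0.33x1 + 0.5x2 + 26.19x3 with:
  1x1 + 1x2 + 928x3 ≥ 2136   (nickel)
  6x1 + 9x2 ≥ 12   (manganese)
  1x1 + 2x2 ≥ 1   (chromium)
  x1, x2, x3 ≥ 0.
The cheapest feasible vertex uses only cast iron scrap, nickel briquettes; scrap grade B is not used. The nickel and manganese requirements are met with equality.
So cast iron scrap = 2 kg, nickel briquettes = 2.2996 kg.
Objective = 0.33·2 + 26.19·2.2996 = 60.8865.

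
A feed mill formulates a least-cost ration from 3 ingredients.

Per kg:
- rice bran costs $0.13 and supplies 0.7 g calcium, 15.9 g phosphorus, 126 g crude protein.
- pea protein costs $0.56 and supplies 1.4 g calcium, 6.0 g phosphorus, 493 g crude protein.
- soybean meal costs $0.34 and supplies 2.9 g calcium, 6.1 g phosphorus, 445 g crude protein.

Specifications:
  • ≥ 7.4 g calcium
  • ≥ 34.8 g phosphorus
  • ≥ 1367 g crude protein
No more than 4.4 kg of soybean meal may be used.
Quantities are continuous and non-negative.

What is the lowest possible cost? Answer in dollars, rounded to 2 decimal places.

Set it up as a linear program. Let x1 = kg of rice bran, x2 = kg of pea protein, x3 = kg of soybean meal.
Minimise 0.13x1 + 0.56x2 + 0.34x3 subject to:
  0.7x1 + 1.4x2 + 2.9x3 ≥ 7.4   (calcium)
  15.9x1 + 6x2 + 6.1x3 ≥ 34.8   (phosphorus)
  126x1 + 493x2 + 445x3 ≥ 1367   (crude protein)
  x3 ≤ 4.4
  x1, x2, x3 ≥ 0.
The cheapest feasible vertex uses only rice bran, soybean meal; pea protein is not used. There the phosphorus and crude protein constraints are tight.
That vertex is x1 = 1.133, x3 = 2.751.
Total cost: 0.13·1.133 + 0.34·2.751 = 1.0826.

$1.08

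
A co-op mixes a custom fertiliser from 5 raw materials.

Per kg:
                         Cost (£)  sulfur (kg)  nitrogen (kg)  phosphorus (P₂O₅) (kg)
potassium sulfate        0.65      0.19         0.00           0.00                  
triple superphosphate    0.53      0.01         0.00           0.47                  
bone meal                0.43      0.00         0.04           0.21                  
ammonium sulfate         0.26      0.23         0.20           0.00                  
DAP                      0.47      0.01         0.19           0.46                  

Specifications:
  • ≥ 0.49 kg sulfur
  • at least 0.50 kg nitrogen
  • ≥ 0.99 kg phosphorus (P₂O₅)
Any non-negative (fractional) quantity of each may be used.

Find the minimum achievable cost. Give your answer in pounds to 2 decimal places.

£1.54

Treat it as an LP. Let x1 = kg of potassium sulfate, x2 = kg of triple superphosphate, x3 = kg of bone meal, x4 = kg of ammonium sulfate, x5 = kg of DAP.
Minimise 0.65x1 + 0.53x2 + 0.43x3 + 0.26x4 + 0.47x5 with:
  0.19x1 + 0.01x2 + 0.23x4 + 0.01x5 ≥ 0.49   (sulfur)
  0.04x3 + 0.2x4 + 0.19x5 ≥ 0.5   (nitrogen)
  0.47x2 + 0.21x3 + 0.46x5 ≥ 0.99   (phosphorus (P₂O₅))
  x1, x2, x3, x4, x5 ≥ 0.
The minimum-cost mix takes nothing from potassium sulfate, triple superphosphate, bone meal — only ammonium sulfate, DAP. There the sulfur and phosphorus (P₂O₅) constraints are tight.
That vertex is x4 = 2.037, x5 = 2.152.
Total cost: 0.26·2.037 + 0.47·2.152 = 1.5411.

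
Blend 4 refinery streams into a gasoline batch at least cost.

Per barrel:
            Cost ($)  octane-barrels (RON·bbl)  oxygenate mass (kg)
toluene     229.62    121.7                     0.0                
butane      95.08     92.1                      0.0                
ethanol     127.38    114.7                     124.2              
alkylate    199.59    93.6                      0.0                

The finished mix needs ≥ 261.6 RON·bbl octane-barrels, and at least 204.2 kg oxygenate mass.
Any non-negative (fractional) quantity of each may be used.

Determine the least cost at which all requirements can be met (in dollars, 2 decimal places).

$284.81

Treat it as an LP. Let x1 = barrels of toluene, x2 = barrels of butane, x3 = barrels of ethanol, x4 = barrels of alkylate.
Minimize 229.62x1 + 95.08x2 + 127.38x3 + 199.59x4 with:
  121.7x1 + 92.1x2 + 114.7x3 + 93.6x4 ≥ 261.6   (octane-barrels)
  124.2x3 ≥ 204.2   (oxygenate mass)
  x1, x2, x3, x4 ≥ 0.
The minimum-cost mix takes nothing from toluene, alkylate — only butane, ethanol. The octane-barrels and oxygenate mass requirements are met with equality.
Optimal quantities: butane = 0.79282 barrels, ethanol = 1.6441 barrels.
Total cost: 95.08·0.79282 + 127.38·1.6441 = 284.8068.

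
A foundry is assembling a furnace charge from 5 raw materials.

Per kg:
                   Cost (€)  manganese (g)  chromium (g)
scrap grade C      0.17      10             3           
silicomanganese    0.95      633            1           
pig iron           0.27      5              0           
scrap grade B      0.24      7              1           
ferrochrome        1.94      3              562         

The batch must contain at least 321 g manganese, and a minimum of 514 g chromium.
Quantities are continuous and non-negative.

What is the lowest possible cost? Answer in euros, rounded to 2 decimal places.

Let x1 = kg of scrap grade C, x2 = kg of silicomanganese, x3 = kg of pig iron, x4 = kg of scrap grade B, x5 = kg of ferrochrome.
Minimize 0.17x1 + 0.95x2 + 0.27x3 + 0.24x4 + 1.94x5 with:
  10x1 + 633x2 + 5x3 + 7x4 + 3x5 ≥ 321   (manganese)
  3x1 + 1x2 + 1x4 + 562x5 ≥ 514   (chromium)
  x1, x2, x3, x4, x5 ≥ 0.
At the optimum only silicomanganese, ferrochrome are positive (scrap grade C, pig iron, scrap grade B = 0). There the manganese and chromium constraints are tight.
That vertex is x2 = 0.5028, x5 = 0.9137.
Hence cost = 0.95·0.5028 + 1.94·0.9137 = €2.2502.

€2.25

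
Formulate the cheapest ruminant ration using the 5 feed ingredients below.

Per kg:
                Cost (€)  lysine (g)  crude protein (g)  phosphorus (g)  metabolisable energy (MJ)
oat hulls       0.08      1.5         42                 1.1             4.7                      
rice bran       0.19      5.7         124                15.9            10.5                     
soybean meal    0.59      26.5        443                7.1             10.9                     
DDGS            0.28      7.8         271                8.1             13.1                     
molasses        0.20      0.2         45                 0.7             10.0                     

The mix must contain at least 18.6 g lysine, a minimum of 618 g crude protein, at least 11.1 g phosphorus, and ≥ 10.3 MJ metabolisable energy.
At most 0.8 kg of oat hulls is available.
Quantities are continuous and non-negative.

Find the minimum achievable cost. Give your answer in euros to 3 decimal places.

This is a linear program. Let x1 = kg of oat hulls, x2 = kg of rice bran, x3 = kg of soybean meal, x4 = kg of DDGS, x5 = kg of molasses.
Minimize 0.08x1 + 0.19x2 + 0.59x3 + 0.28x4 + 0.2x5 with:
  1.5x1 + 5.7x2 + 26.5x3 + 7.8x4 + 0.2x5 ≥ 18.6   (lysine)
  42x1 + 124x2 + 443x3 + 271x4 + 45x5 ≥ 618   (crude protein)
  1.1x1 + 15.9x2 + 7.1x3 + 8.1x4 + 0.7x5 ≥ 11.1   (phosphorus)
  4.7x1 + 10.5x2 + 10.9x3 + 13.1x4 + 10x5 ≥ 10.3   (metabolisable energy)
  x1 ≤ 0.8
  x1, x2, x3, x4, x5 ≥ 0.
The minimum-cost mix takes nothing from oat hulls, rice bran, molasses — only soybean meal, DDGS. There the lysine and crude protein constraints are tight.
Optimal quantities: soybean meal = 0.0591 kg, DDGS = 2.184 kg.
Cost = 0.59·0.0591 + 0.28·2.184 = 0.64639.

€0.646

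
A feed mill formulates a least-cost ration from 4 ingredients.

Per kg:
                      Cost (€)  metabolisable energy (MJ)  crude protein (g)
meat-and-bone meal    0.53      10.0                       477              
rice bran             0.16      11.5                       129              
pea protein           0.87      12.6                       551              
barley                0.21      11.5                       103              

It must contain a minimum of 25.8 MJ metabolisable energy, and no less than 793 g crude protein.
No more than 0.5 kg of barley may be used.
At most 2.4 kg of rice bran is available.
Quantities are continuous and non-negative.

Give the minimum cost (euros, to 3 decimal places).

€0.898

Let x1 = kg of meat-and-bone meal, x2 = kg of rice bran, x3 = kg of pea protein, x4 = kg of barley.
min 0.53x1 + 0.16x2 + 0.87x3 + 0.21x4 s.t.:
  10x1 + 11.5x2 + 12.6x3 + 11.5x4 ≥ 25.8   (metabolisable energy)
  477x1 + 129x2 + 551x3 + 103x4 ≥ 793   (crude protein)
  x4 ≤ 0.5
  x2 ≤ 2.4
  x1, x2, x3, x4 ≥ 0.
At the optimum only meat-and-bone meal, rice bran are positive (pea protein, barley = 0). The metabolisable energy and crude protein requirements are met with equality.
So meat-and-bone meal = 1.38 kg, rice bran = 1.043 kg.
Total cost: 0.53·1.38 + 0.16·1.043 = 0.89828.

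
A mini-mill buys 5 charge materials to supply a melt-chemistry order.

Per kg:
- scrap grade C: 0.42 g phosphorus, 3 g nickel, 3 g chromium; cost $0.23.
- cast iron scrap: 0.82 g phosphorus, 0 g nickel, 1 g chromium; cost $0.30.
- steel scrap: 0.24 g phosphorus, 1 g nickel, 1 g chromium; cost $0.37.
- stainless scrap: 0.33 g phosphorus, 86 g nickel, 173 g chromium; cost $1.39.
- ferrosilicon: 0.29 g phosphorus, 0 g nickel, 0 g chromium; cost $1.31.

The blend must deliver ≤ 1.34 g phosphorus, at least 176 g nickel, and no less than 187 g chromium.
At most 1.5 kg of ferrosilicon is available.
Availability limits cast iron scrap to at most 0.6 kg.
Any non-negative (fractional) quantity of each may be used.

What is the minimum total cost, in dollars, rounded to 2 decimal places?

$2.84

Let x1 = kg of scrap grade C, x2 = kg of cast iron scrap, x3 = kg of steel scrap, x4 = kg of stainless scrap, x5 = kg of ferrosilicon.
Minimize 0.23x1 + 0.3x2 + 0.37x3 + 1.39x4 + 1.31x5 with:
  0.42x1 + 0.82x2 + 0.24x3 + 0.33x4 + 0.29x5 ≤ 1.34   (phosphorus)
  3x1 + 1x3 + 86x4 ≥ 176   (nickel)
  3x1 + 1x2 + 1x3 + 173x4 ≥ 187   (chromium)
  x5 ≤ 1.5
  x2 ≤ 0.6
  x1, x2, x3, x4, x5 ≥ 0.
The cheapest feasible vertex uses only stainless scrap; scrap grade C, cast iron scrap, steel scrap, ferrosilicon are not used. Binding constraint: nickel.
Solving gives x4 = 2.0465.
Total cost: 1.39·2.0465 = 2.8446.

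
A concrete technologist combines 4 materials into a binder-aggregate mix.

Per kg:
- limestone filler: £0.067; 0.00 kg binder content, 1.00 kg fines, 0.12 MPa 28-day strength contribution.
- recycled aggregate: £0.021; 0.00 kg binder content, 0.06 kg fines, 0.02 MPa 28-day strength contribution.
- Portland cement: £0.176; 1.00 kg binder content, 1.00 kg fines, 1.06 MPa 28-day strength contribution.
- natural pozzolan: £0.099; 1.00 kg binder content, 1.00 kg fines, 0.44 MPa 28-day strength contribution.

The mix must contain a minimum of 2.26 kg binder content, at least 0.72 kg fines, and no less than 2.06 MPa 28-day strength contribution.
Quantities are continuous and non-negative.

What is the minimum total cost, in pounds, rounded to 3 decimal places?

£0.356

Treat it as an LP. Let x1 = kg of limestone filler, x2 = kg of recycled aggregate, x3 = kg of Portland cement, x4 = kg of natural pozzolan.
Minimize 0.067x1 + 0.021x2 + 0.176x3 + 0.099x4 subject to:
  1x3 + 1x4 ≥ 2.26   (binder content)
  1x1 + 0.06x2 + 1x3 + 1x4 ≥ 0.72   (fines)
  0.12x1 + 0.02x2 + 1.06x3 + 0.44x4 ≥ 2.06   (28-day strength contribution)
  x1, x2, x3, x4 ≥ 0.
The optimal basis is {Portland cement, natural pozzolan}; limestone filler, recycled aggregate drop out. The binder content and 28-day strength contribution requirements are met with equality.
So Portland cement = 1.719 kg, natural pozzolan = 0.5413 kg.
Objective = 0.176·1.719 + 0.099·0.5413 = 0.35613.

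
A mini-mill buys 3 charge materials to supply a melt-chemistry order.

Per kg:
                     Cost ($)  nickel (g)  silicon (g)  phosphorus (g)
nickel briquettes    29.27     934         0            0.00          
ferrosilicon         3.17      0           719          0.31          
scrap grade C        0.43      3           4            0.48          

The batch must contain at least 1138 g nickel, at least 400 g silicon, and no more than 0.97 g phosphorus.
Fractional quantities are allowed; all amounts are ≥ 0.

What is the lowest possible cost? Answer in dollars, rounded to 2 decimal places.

$37.43

Let x1 = kg of nickel briquettes, x2 = kg of ferrosilicon, x3 = kg of scrap grade C.
min 29.27x1 + 3.17x2 + 0.43x3 with:
  934x1 + 3x3 ≥ 1138   (nickel)
  719x2 + 4x3 ≥ 400   (silicon)
  0.31x2 + 0.48x3 ≤ 0.97   (phosphorus)
  x1, x2, x3 ≥ 0.
The optimal basis is {nickel briquettes, ferrosilicon}; scrap grade C drops out. Binding constraints: nickel and silicon.
That vertex is x1 = 1.2184, x2 = 0.55633.
Total cost: 29.27·1.2184 + 3.17·0.55633 = 37.4261.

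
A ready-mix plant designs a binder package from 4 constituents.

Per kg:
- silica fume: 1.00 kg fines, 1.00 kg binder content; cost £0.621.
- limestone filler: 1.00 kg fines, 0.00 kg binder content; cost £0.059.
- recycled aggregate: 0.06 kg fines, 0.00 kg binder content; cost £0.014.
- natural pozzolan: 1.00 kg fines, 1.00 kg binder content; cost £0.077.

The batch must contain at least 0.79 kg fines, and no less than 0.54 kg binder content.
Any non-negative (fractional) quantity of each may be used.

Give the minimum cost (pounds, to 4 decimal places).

£0.0563

Let x1 = kg of silica fume, x2 = kg of limestone filler, x3 = kg of recycled aggregate, x4 = kg of natural pozzolan.
min 0.621x1 + 0.059x2 + 0.014x3 + 0.077x4 subject to:
  1x1 + 1x2 + 0.06x3 + 1x4 ≥ 0.79   (fines)
  1x1 + 1x4 ≥ 0.54   (binder content)
  x1, x2, x3, x4 ≥ 0.
At the optimum only limestone filler, natural pozzolan are positive (silica fume, recycled aggregate = 0). Binding constraints: fines and binder content.
That vertex is x2 = 0.25, x4 = 0.54.
Total cost: 0.059·0.25 + 0.077·0.54 = 0.056330.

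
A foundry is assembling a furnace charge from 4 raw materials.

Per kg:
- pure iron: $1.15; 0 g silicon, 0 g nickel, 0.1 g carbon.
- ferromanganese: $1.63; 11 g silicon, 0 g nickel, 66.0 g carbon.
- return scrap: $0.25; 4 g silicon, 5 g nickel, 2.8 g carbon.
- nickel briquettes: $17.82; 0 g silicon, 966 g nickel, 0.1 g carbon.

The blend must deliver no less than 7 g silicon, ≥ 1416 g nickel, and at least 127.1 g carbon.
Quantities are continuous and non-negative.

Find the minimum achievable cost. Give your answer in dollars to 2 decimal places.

$29.26

Let x1 = kg of pure iron, x2 = kg of ferromanganese, x3 = kg of return scrap, x4 = kg of nickel briquettes.
Minimise 1.15x1 + 1.63x2 + 0.25x3 + 17.82x4 with:
  11x2 + 4x3 ≥ 7   (silicon)
  5x3 + 966x4 ≥ 1416   (nickel)
  0.1x1 + 66x2 + 2.8x3 + 0.1x4 ≥ 127.1   (carbon)
  x1, x2, x3, x4 ≥ 0.
The optimal basis is {ferromanganese, nickel briquettes}; pure iron, return scrap drop out. Binding constraints: nickel and carbon.
Optimal quantities: ferromanganese = 1.924 kg, nickel briquettes = 1.466 kg.
Total cost: 1.63·1.924 + 17.82·1.466 = 29.2602.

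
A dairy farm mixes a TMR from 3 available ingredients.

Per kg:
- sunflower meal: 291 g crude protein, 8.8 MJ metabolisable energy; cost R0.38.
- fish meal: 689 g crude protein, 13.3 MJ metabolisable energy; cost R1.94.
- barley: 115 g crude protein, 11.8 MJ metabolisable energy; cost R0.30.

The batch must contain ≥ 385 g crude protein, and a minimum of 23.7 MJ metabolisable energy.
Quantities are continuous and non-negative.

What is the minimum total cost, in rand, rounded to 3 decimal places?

R0.720

Set it up as a linear program. Let x1 = kg of sunflower meal, x2 = kg of fish meal, x3 = kg of barley.
Minimize 0.38x1 + 1.94x2 + 0.3x3 s.t.:
  291x1 + 689x2 + 115x3 ≥ 385   (crude protein)
  8.8x1 + 13.3x2 + 11.8x3 ≥ 23.7   (metabolisable energy)
  x1, x2, x3 ≥ 0.
The cheapest feasible vertex uses only sunflower meal, barley; fish meal is not used. There the crude protein and metabolisable energy constraints are tight.
Solving gives x1 = 0.7505, x3 = 1.449.
Cost = 0.38·0.7505 + 0.3·1.449 = 0.71989.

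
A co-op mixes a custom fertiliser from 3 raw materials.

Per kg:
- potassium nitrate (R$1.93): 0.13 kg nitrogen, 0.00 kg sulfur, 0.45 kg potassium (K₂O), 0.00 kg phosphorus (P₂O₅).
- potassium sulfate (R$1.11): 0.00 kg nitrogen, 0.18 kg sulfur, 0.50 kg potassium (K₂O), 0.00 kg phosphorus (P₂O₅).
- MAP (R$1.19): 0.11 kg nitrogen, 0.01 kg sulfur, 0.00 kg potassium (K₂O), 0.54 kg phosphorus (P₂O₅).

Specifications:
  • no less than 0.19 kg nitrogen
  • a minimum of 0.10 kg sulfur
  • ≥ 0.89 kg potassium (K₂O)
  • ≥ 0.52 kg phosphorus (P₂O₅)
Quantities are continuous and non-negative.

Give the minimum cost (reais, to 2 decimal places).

R$3.72

Set it up as a linear program. Let x1 = kg of potassium nitrate, x2 = kg of potassium sulfate, x3 = kg of MAP.
min 1.93x1 + 1.11x2 + 1.19x3 subject to:
  0.13x1 + 0.11x3 ≥ 0.19   (nitrogen)
  0.18x2 + 0.01x3 ≥ 0.1   (sulfur)
  0.45x1 + 0.5x2 ≥ 0.89   (potassium (K₂O))
  0.54x3 ≥ 0.52   (phosphorus (P₂O₅))
  x1, x2, x3 ≥ 0.
All 3 inputs are positive at the optimum. There the nitrogen, potassium (K₂O), phosphorus (P₂O₅) constraints are tight.
That vertex is x1 = 0.6467, x2 = 1.198, x3 = 0.963.
Total cost: 1.93·0.6467 + 1.11·1.198 + 1.19·0.963 = 3.7239.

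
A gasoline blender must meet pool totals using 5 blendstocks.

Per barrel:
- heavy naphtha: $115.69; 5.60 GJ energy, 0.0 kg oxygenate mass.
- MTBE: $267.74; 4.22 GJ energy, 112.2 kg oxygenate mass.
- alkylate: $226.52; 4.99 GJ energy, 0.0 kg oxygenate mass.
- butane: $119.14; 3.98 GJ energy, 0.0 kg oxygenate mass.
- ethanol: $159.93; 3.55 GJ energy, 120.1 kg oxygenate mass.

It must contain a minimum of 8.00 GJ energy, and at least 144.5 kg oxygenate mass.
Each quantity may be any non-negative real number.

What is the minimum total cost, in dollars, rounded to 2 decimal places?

$269.45

Let x1 = barrels of heavy naphtha, x2 = barrels of MTBE, x3 = barrels of alkylate, x4 = barrels of butane, x5 = barrels of ethanol.
min 115.69x1 + 267.74x2 + 226.52x3 + 119.14x4 + 159.93x5 with:
  5.6x1 + 4.22x2 + 4.99x3 + 3.98x4 + 3.55x5 ≥ 8   (energy)
  112.2x2 + 120.1x5 ≥ 144.5   (oxygenate mass)
  x1, x2, x3, x4, x5 ≥ 0.
The minimum-cost mix takes nothing from MTBE, alkylate, butane — only heavy naphtha, ethanol. There the energy and oxygenate mass constraints are tight.
That vertex is x1 = 0.665851, x5 = 1.20316.
Hence cost = 115.69·0.665851 + 159.93·1.20316 = $269.4537.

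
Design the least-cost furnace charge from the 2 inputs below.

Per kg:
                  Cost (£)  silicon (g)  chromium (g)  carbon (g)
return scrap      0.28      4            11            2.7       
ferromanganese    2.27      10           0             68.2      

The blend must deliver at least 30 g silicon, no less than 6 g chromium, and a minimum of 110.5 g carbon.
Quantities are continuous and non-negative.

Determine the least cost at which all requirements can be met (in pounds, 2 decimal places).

£4.41

Let x1 = kg of return scrap, x2 = kg of ferromanganese.
Minimize 0.28x1 + 2.27x2 subject to:
  4x1 + 10x2 ≥ 30   (silicon)
  11x1 ≥ 6   (chromium)
  2.7x1 + 68.2x2 ≥ 110.5   (carbon)
  x1, x2 ≥ 0.
Both inputs are positive at the optimum. There the silicon and carbon constraints are tight.
So return scrap = 3.828 kg, ferromanganese = 1.469 kg.
Hence cost = 0.28·3.828 + 2.27·1.469 = £4.4065.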